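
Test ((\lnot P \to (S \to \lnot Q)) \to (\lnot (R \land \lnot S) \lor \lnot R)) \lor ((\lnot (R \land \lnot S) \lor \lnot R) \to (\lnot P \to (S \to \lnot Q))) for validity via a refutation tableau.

Valid

Assume the negation and expand:
Initial set: {\lnot (((\lnot P \to (S \to \lnot Q)) \to (\lnot (R \land \lnot S) \lor \lnot R)) \lor ((\lnot (R \land \lnot S) \lor \lnot R) \to (\lnot P \to (S \to \lnot Q))))}.
\lnot (((\lnot P \to (S \to \lnot Q)) \to (\lnot (R \land \lnot S) \lor \lnot R)) \lor ((\lnot (R \land \lnot S) \lor \lnot R) \to (\lnot P \to (S \to \lnot Q)))): α-rule — add \lnot ((\lnot P \to (S \to \lnot Q)) \to (\lnot (R \land \lnot S) \lor \lnot R)), \lnot ((\lnot (R \land \lnot S) \lor \lnot R) \to (\lnot P \to (S \to \lnot Q))).
\lnot ((\lnot P \to (S \to \lnot Q)) \to (\lnot (R \land \lnot S) \lor \lnot R)): α-rule — add (\lnot P \to (S \to \lnot Q)), \lnot (\lnot (R \land \lnot S) \lor \lnot R).
\lnot ((\lnot (R \land \lnot S) \lor \lnot R) \to (\lnot P \to (S \to \lnot Q))): α-rule — add (\lnot (R \land \lnot S) \lor \lnot R), \lnot (\lnot P \to (S \to \lnot Q)).
\lnot (\lnot (R \land \lnot S) \lor \lnot R): α-rule — add \lnot \lnot (R \land \lnot S), \lnot \lnot R.
\lnot (\lnot P \to (S \to \lnot Q)): α-rule — add \lnot P, \lnot (S \to \lnot Q).
\lnot \lnot (R \land \lnot S): α-rule — add R, \lnot S.
\lnot (S \to \lnot Q): α-rule — add S, \lnot \lnot Q.
× closes — contains both S and \lnot S.
All 1 branch closes.
Every branch closed, so the negation is unsatisfiable and the formula is valid.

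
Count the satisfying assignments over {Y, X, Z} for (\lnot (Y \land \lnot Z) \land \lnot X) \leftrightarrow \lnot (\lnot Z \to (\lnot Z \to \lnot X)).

Initial set: {((\lnot (Y \land \lnot Z) \land \lnot X) \leftrightarrow \lnot (\lnot Z \to (\lnot Z \to \lnot X)))}.
((\lnot (Y \land \lnot Z) \land \lnot X) \leftrightarrow \lnot (\lnot Z \to (\lnot Z \to \lnot X))): β-rule — branch into (\lnot (Y \land \lnot Z) \land \lnot X), \lnot (\lnot Z \to (\lnot Z \to \lnot X))  //  \lnot (\lnot (Y \land \lnot Z) \land \lnot X), \lnot \lnot (\lnot Z \to (\lnot Z \to \lnot X)).
  branch 1 (add (\lnot (Y \land \lnot Z) \land \lnot X), \lnot (\lnot Z \to (\lnot Z \to \lnot X))):
    (\lnot (Y \land \lnot Z) \land \lnot X): α-rule — add \lnot (Y \land \lnot Z), \lnot X.
    \lnot (\lnot Z \to (\lnot Z \to \lnot X)): α-rule — add \lnot Z, \lnot (\lnot Z \to \lnot X).
    \lnot (\lnot Z \to \lnot X): α-rule — add \lnot Z, \lnot \lnot X.
    × closes — contains both X and \lnot X.
  branch 2 (add \lnot (\lnot (Y \land \lnot Z) \land \lnot X), \lnot \lnot (\lnot Z \to (\lnot Z \to \lnot X))):
    \lnot (\lnot (Y \land \lnot Z) \land \lnot X): β-rule — branch into \lnot \lnot (Y \land \lnot Z)  //  \lnot \lnot X.
      branch 2.1 (add \lnot \lnot (Y \land \lnot Z)):
        \lnot \lnot (Y \land \lnot Z): α-rule — add Y, \lnot Z.
        \lnot \lnot (\lnot Z \to (\lnot Z \to \lnot X)): β-rule — branch into \lnot \lnot Z  //  (\lnot Z \to \lnot X).
          branch 2.1.1 (add \lnot \lnot Z):
            × closes — contains both Z and \lnot Z.
          branch 2.1.2 (add (\lnot Z \to \lnot X)):
            (\lnot Z \to \lnot X): β-rule — branch into \lnot \lnot Z  //  \lnot X.
              branch 2.1.2.1 (add \lnot \lnot Z):
                × closes — contains both Z and \lnot Z.
              branch 2.1.2.2 (add \lnot X):
                ○ open, literals {X=false, Y=true, Z=false}.
      branch 2.2 (add \lnot \lnot X):
        \lnot \lnot (\lnot Z \to (\lnot Z \to \lnot X)): β-rule — branch into \lnot \lnot Z  //  (\lnot Z \to \lnot X).
          branch 2.2.1 (add \lnot \lnot Z):
            ○ open, literals {X=true, Z=true}.
          branch 2.2.2 (add (\lnot Z \to \lnot X)):
            (\lnot Z \to \lnot X): β-rule — branch into \lnot \lnot Z  //  \lnot X.
              branch 2.2.2.1 (add \lnot \lnot Z):
                ○ open, literals {X=true, Z=true}.
              branch 2.2.2.2 (add \lnot X):
                × closes — contains both X and \lnot X.
4 branches closed, 3 open.
Each open branch fixes some atoms; the unmentioned ones are free. Counting distinct full assignments: branch {X=false, Y=true, Z=false} (none free) contributes 1 new; branch {X=true, Z=true} (Y) contributes 2 new; branch {X=true, Z=true} (Y) contributes 0 new. Total: 3.

3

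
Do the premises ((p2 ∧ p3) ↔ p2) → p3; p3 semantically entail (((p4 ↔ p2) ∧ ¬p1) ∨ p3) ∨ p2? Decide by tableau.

Yes

Initial set: {(((p2 ∧ p3) ↔ p2) → p3); p3; ¬((((p4 ↔ p2) ∧ ¬p1) ∨ p3) ∨ p2)}.
¬((((p4 ↔ p2) ∧ ¬p1) ∨ p3) ∨ p2): α-rule — add ¬(((p4 ↔ p2) ∧ ¬p1) ∨ p3), ¬p2.
¬(((p4 ↔ p2) ∧ ¬p1) ∨ p3): α-rule — add ¬((p4 ↔ p2) ∧ ¬p1), ¬p3.
× closes — contains both p3 and ¬p3.
All 1 branch closes.
Every branch closed, so the premises entail the conclusion.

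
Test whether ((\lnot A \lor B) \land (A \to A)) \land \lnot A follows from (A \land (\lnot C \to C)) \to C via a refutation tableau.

Initial set: {((A \land (\lnot C \to C)) \to C); \lnot (((\lnot A \lor B) \land (A \to A)) \land \lnot A)}.
((A \land (\lnot C \to C)) \to C): β-rule — branch into \lnot (A \land (\lnot C \to C))  //  C.
  branch 1 (add \lnot (A \land (\lnot C \to C))):
    \lnot (((\lnot A \lor B) \land (A \to A)) \land \lnot A): β-rule — branch into \lnot ((\lnot A \lor B) \land (A \to A))  //  \lnot \lnot A.
      branch 1.1 (add \lnot ((\lnot A \lor B) \land (A \to A))):
        \lnot (A \land (\lnot C \to C)): β-rule — branch into \lnot A  //  \lnot (\lnot C \to C).
          branch 1.1.1 (add \lnot A):
            \lnot ((\lnot A \lor B) \land (A \to A)): β-rule — branch into \lnot (\lnot A \lor B)  //  \lnot (A \to A).
              branch 1.1.1.1 (add \lnot (\lnot A \lor B)):
                \lnot (\lnot A \lor B): α-rule — add \lnot \lnot A, \lnot B.
                × closes — contains both A and \lnot A.
              branch 1.1.1.2 (add \lnot (A \to A)):
                \lnot (A \to A): α-rule — add A, \lnot A.
                × closes — contains both A and \lnot A.
          branch 1.1.2 (add \lnot (\lnot C \to C)):
            \lnot (\lnot C \to C): α-rule — add \lnot C, \lnot C.
            \lnot ((\lnot A \lor B) \land (A \to A)): β-rule — branch into \lnot (\lnot A \lor B)  //  \lnot (A \to A).
              branch 1.1.2.1 (add \lnot (\lnot A \lor B)):
                \lnot (\lnot A \lor B): α-rule — add \lnot \lnot A, \lnot B.
                ○ open, literals {A=T, B=F, C=F}.
              branch 1.1.2.2 (add \lnot (A \to A)):
                \lnot (A \to A): α-rule — add A, \lnot A.
                × closes — contains both A and \lnot A.
      branch 1.2 (add \lnot \lnot A):
        \lnot (A \land (\lnot C \to C)): β-rule — branch into \lnot A  //  \lnot (\lnot C \to C).
          branch 1.2.1 (add \lnot A):
            × closes — contains both A and \lnot A.
          branch 1.2.2 (add \lnot (\lnot C \to C)):
            \lnot (\lnot C \to C): α-rule — add \lnot C, \lnot C.
            ○ open, literals {A=T, C=F}.
  branch 2 (add C):
    \lnot (((\lnot A \lor B) \land (A \to A)) \land \lnot A): β-rule — branch into \lnot ((\lnot A \lor B) \land (A \to A))  //  \lnot \lnot A.
      branch 2.1 (add \lnot ((\lnot A \lor B) \land (A \to A))):
        \lnot ((\lnot A \lor B) \land (A \to A)): β-rule — branch into \lnot (\lnot A \lor B)  //  \lnot (A \to A).
          branch 2.1.1 (add \lnot (\lnot A \lor B)):
            \lnot (\lnot A \lor B): α-rule — add \lnot \lnot A, \lnot B.
            ○ open, literals {A=T, B=F, C=T}.
          branch 2.1.2 (add \lnot (A \to A)):
            \lnot (A \to A): α-rule — add A, \lnot A.
            × closes — contains both A and \lnot A.
      branch 2.2 (add \lnot \lnot A):
        ○ open, literals {A=T, C=T}.
5 branches closed, 4 open.
An open branch gives a countermodel: A=T, B=F, C=F (unmentioned atoms arbitrary); the premises hold there but the conclusion fails.

No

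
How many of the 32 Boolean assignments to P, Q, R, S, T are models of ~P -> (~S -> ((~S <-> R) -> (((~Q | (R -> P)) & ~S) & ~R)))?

28

Initial set: {(~P -> (~S -> ((~S <-> R) -> (((~Q | (R -> P)) & ~S) & ~R))))}.
(~P -> (~S -> ((~S <-> R) -> (((~Q | (R -> P)) & ~S) & ~R)))): β-rule — branch into ~~P  //  (~S -> ((~S <-> R) -> (((~Q | (R -> P)) & ~S) & ~R))).
  branch 1 (add ~~P):
    ○ open, literals {P=1}.
  branch 2 (add (~S -> ((~S <-> R) -> (((~Q | (R -> P)) & ~S) & ~R)))):
    (~S -> ((~S <-> R) -> (((~Q | (R -> P)) & ~S) & ~R))): β-rule — branch into ~~S  //  ((~S <-> R) -> (((~Q | (R -> P)) & ~S) & ~R)).
      branch 2.1 (add ~~S):
        ○ open, literals {S=1}.
      branch 2.2 (add ((~S <-> R) -> (((~Q | (R -> P)) & ~S) & ~R))):
        ((~S <-> R) -> (((~Q | (R -> P)) & ~S) & ~R)): β-rule — branch into ~(~S <-> R)  //  (((~Q | (R -> P)) & ~S) & ~R).
          branch 2.2.1 (add ~(~S <-> R)):
            ~(~S <-> R): β-rule — branch into ~S, ~R  //  ~~S, R.
              branch 2.2.1.1 (add ~S, ~R):
                ○ open, literals {R=0, S=0}.
              branch 2.2.1.2 (add ~~S, R):
                ○ open, literals {R=1, S=1}.
          branch 2.2.2 (add (((~Q | (R -> P)) & ~S) & ~R)):
            (((~Q | (R -> P)) & ~S) & ~R): α-rule — add ((~Q | (R -> P)) & ~S), ~R.
            ((~Q | (R -> P)) & ~S): α-rule — add (~Q | (R -> P)), ~S.
            (~Q | (R -> P)): β-rule — branch into ~Q  //  (R -> P).
              branch 2.2.2.1 (add ~Q):
                ○ open, literals {Q=0, R=0, S=0}.
              branch 2.2.2.2 (add (R -> P)):
                (R -> P): β-rule — branch into ~R  //  P.
                  branch 2.2.2.2.1 (add ~R):
                    ○ open, literals {R=0, S=0}.
                  branch 2.2.2.2.2 (add P):
                    ○ open, literals {P=1, R=0, S=0}.
0 branches closed, 7 open.
Each open branch fixes some atoms; the unmentioned ones are free. Counting distinct full assignments: branch {P=1} (Q, R, S, T) contributes 16 new; branch {S=1} (P, Q, R, T) contributes 8 new; branch {R=0, S=0} (P, Q, T) contributes 4 new; branch {R=1, S=1} (P, Q, T) contributes 0 new; branch {Q=0, R=0, S=0} (P, T) contributes 0 new; branch {R=0, S=0} (P, Q, T) contributes 0 new; branch {P=1, R=0, S=0} (Q, T) contributes 0 new. Total: 28.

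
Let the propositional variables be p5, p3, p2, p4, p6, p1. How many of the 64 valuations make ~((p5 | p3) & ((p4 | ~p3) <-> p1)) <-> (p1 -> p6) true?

Initial set: {(~((p5 | p3) & ((p4 | ~p3) <-> p1)) <-> (p1 -> p6))}.
(~((p5 | p3) & ((p4 | ~p3) <-> p1)) <-> (p1 -> p6)): β-rule — branch into ~((p5 | p3) & ((p4 | ~p3) <-> p1)), (p1 -> p6)  //  ~~((p5 | p3) & ((p4 | ~p3) <-> p1)), ~(p1 -> p6).
  branch 1 (add ~((p5 | p3) & ((p4 | ~p3) <-> p1)), (p1 -> p6)):
    ~((p5 | p3) & ((p4 | ~p3) <-> p1)): β-rule — branch into ~(p5 | p3)  //  ~((p4 | ~p3) <-> p1).
      branch 1.1 (add ~(p5 | p3)):
        ~(p5 | p3): α-rule — add ~p5, ~p3.
        (p1 -> p6): β-rule — branch into ~p1  //  p6.
          branch 1.1.1 (add ~p1):
            ○ open, literals {p1=0, p3=0, p5=0}.
          branch 1.1.2 (add p6):
            ○ open, literals {p3=0, p5=0, p6=1}.
      branch 1.2 (add ~((p4 | ~p3) <-> p1)):
        (p1 -> p6): β-rule — branch into ~p1  //  p6.
          branch 1.2.1 (add ~p1):
            ~((p4 | ~p3) <-> p1): β-rule — branch into (p4 | ~p3), ~p1  //  ~(p4 | ~p3), p1.
              branch 1.2.1.1 (add (p4 | ~p3), ~p1):
                (p4 | ~p3): β-rule — branch into p4  //  ~p3.
                  branch 1.2.1.1.1 (add p4):
                    ○ open, literals {p1=0, p4=1}.
                  branch 1.2.1.1.2 (add ~p3):
                    ○ open, literals {p1=0, p3=0}.
              branch 1.2.1.2 (add ~(p4 | ~p3), p1):
                × closes — contains both p1 and ~p1.
          branch 1.2.2 (add p6):
            ~((p4 | ~p3) <-> p1): β-rule — branch into (p4 | ~p3), ~p1  //  ~(p4 | ~p3), p1.
              branch 1.2.2.1 (add (p4 | ~p3), ~p1):
                (p4 | ~p3): β-rule — branch into p4  //  ~p3.
                  branch 1.2.2.1.1 (add p4):
                    ○ open, literals {p1=0, p4=1, p6=1}.
                  branch 1.2.2.1.2 (add ~p3):
                    ○ open, literals {p1=0, p3=0, p6=1}.
              branch 1.2.2.2 (add ~(p4 | ~p3), p1):
                ~(p4 | ~p3): α-rule — add ~p4, ~~p3.
                ○ open, literals {p1=1, p3=1, p4=0, p6=1}.
  branch 2 (add ~~((p5 | p3) & ((p4 | ~p3) <-> p1)), ~(p1 -> p6)):
    ~~((p5 | p3) & ((p4 | ~p3) <-> p1)): α-rule — add (p5 | p3), ((p4 | ~p3) <-> p1).
    ~(p1 -> p6): α-rule — add p1, ~p6.
    (p5 | p3): β-rule — branch into p5  //  p3.
      branch 2.1 (add p5):
        ((p4 | ~p3) <-> p1): β-rule — branch into (p4 | ~p3), p1  //  ~(p4 | ~p3), ~p1.
          branch 2.1.1 (add (p4 | ~p3), p1):
            (p4 | ~p3): β-rule — branch into p4  //  ~p3.
              branch 2.1.1.1 (add p4):
                ○ open, literals {p1=1, p4=1, p5=1, p6=0}.
              branch 2.1.1.2 (add ~p3):
                ○ open, literals {p1=1, p3=0, p5=1, p6=0}.
          branch 2.1.2 (add ~(p4 | ~p3), ~p1):
            × closes — contains both p1 and ~p1.
      branch 2.2 (add p3):
        ((p4 | ~p3) <-> p1): β-rule — branch into (p4 | ~p3), p1  //  ~(p4 | ~p3), ~p1.
          branch 2.2.1 (add (p4 | ~p3), p1):
            (p4 | ~p3): β-rule — branch into p4  //  ~p3.
              branch 2.2.1.1 (add p4):
                ○ open, literals {p1=1, p3=1, p4=1, p6=0}.
              branch 2.2.1.2 (add ~p3):
                × closes — contains both p3 and ~p3.
          branch 2.2.2 (add ~(p4 | ~p3), ~p1):
            × closes — contains both p1 and ~p1.
4 branches closed, 10 open.
Each open branch fixes some atoms; the unmentioned ones are free. Counting distinct full assignments: branch {p1=0, p3=0, p5=0} (p2, p4, p6) contributes 8 new; branch {p3=0, p5=0, p6=1} (p2, p4, p1) contributes 4 new; branch {p1=0, p4=1} (p5, p3, p2, p6) contributes 12 new; branch {p1=0, p3=0} (p5, p2, p4, p6) contributes 4 new; branch {p1=0, p4=1, p6=1} (p5, p3, p2) contributes 0 new; branch {p1=0, p3=0, p6=1} (p5, p2, p4) contributes 0 new; branch {p1=1, p3=1, p4=0, p6=1} (p5, p2) contributes 4 new; branch {p1=1, p4=1, p5=1, p6=0} (p3, p2) contributes 4 new; branch {p1=1, p3=0, p5=1, p6=0} (p2, p4) contributes 2 new; branch {p1=1, p3=1, p4=1, p6=0} (p5, p2) contributes 2 new. Total: 40.

40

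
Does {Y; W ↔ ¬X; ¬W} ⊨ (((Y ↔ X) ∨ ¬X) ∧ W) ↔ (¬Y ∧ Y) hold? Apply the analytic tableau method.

Yes

Initial set: {Y; (W ↔ ¬X); ¬W; ¬((((Y ↔ X) ∨ ¬X) ∧ W) ↔ (¬Y ∧ Y))}.
(W ↔ ¬X): β-rule — branch into W, ¬X  //  ¬W, ¬¬X.
  branch 1 (add W, ¬X):
    × closes — contains both W and ¬W.
  branch 2 (add ¬W, ¬¬X):
    ¬((((Y ↔ X) ∨ ¬X) ∧ W) ↔ (¬Y ∧ Y)): β-rule — branch into (((Y ↔ X) ∨ ¬X) ∧ W), ¬(¬Y ∧ Y)  //  ¬(((Y ↔ X) ∨ ¬X) ∧ W), (¬Y ∧ Y).
      branch 2.1 (add (((Y ↔ X) ∨ ¬X) ∧ W), ¬(¬Y ∧ Y)):
        (((Y ↔ X) ∨ ¬X) ∧ W): α-rule — add ((Y ↔ X) ∨ ¬X), W.
        × closes — contains both W and ¬W.
      branch 2.2 (add ¬(((Y ↔ X) ∨ ¬X) ∧ W), (¬Y ∧ Y)):
        (¬Y ∧ Y): α-rule — add ¬Y, Y.
        × closes — contains both Y and ¬Y.
All 3 branches close.
Every branch closed, so the premises entail the conclusion.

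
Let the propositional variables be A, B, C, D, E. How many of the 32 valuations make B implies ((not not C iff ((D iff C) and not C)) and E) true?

18

Initial set: {(B implies ((not not C iff ((D iff C) and not C)) and E))}.
(B implies ((not not C iff ((D iff C) and not C)) and E)): β-rule — branch into not B  //  ((not not C iff ((D iff C) and not C)) and E).
  branch 1 (add not B):
    ○ open, literals {B=false}.
  branch 2 (add ((not not C iff ((D iff C) and not C)) and E)):
    ((not not C iff ((D iff C) and not C)) and E): α-rule — add (not not C iff ((D iff C) and not C)), E.
    (not not C iff ((D iff C) and not C)): β-rule — branch into not not C, ((D iff C) and not C)  //  not not not C, not ((D iff C) and not C).
      branch 2.1 (add not not C, ((D iff C) and not C)):
        not not C: drop double negation, giving C.
        ((D iff C) and not C): α-rule — add (D iff C), not C.
        × closes — contains both C and not C.
      branch 2.2 (add not not not C, not ((D iff C) and not C)):
        not not not C: drop double negation, giving not C.
        not ((D iff C) and not C): β-rule — branch into not (D iff C)  //  not not C.
          branch 2.2.1 (add not (D iff C)):
            not (D iff C): β-rule — branch into D, not C  //  not D, C.
              branch 2.2.1.1 (add D, not C):
                ○ open, literals {C=false, D=true, E=true}.
              branch 2.2.1.2 (add not D, C):
                × closes — contains both C and not C.
          branch 2.2.2 (add not not C):
            × closes — contains both C and not C.
3 branches closed, 2 open.
Each open branch fixes some atoms; the unmentioned ones are free. Counting distinct full assignments: branch {B=false} (A, C, D, E) contributes 16 new; branch {C=false, D=true, E=true} (A, B) contributes 2 new. Total: 18.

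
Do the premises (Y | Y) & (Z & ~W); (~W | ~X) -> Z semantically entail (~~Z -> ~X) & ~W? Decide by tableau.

No

Initial set: {T ((Y | Y) & (Z & ~W)); T ((~W | ~X) -> Z); F ((~~Z -> ~X) & ~W)}.
T ((Y | Y) & (Z & ~W)): α-rule — add T (Y | Y), T (Z & ~W).
T (Z & ~W): α-rule — add T Z, T ~W.
T ((~W | ~X) -> Z): β-rule — branch into F (~W | ~X)  //  T Z.
  branch 1 (add F (~W | ~X)):
    F (~W | ~X): α-rule — add F ~W, F ~X.
    × closes — contains both W and ~W.
  branch 2 (add T Z):
    F ((~~Z -> ~X) & ~W): β-rule — branch into F (~~Z -> ~X)  //  F ~W.
      branch 2.1 (add F (~~Z -> ~X)):
        F (~~Z -> ~X): α-rule — add T ~~Z, F ~X.
        T ~~Z: drop double negation, giving T Z.
        T (Y | Y): β-rule — branch into T Y  //  T Y.
          branch 2.1.1 (add T Y):
            ○ open, literals {W=false, X=true, Y=true, Z=true}.
          branch 2.1.2 (add T Y):
            ○ open, literals {W=false, X=true, Y=true, Z=true}.
      branch 2.2 (add F ~W):
        × closes — contains both W and ~W.
2 branches closed, 2 open.
An open branch gives a countermodel: W=false, X=true, Y=true, Z=true (unmentioned atoms arbitrary); the premises hold there but the conclusion fails.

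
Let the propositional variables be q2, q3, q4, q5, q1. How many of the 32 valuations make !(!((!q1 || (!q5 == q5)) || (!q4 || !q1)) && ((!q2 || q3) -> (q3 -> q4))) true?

Initial set: {T !(!((!q1 || (!q5 == q5)) || (!q4 || !q1)) && ((!q2 || q3) -> (q3 -> q4)))}.
T !(!((!q1 || (!q5 == q5)) || (!q4 || !q1)) && ((!q2 || q3) -> (q3 -> q4))): β-rule — branch into F !((!q1 || (!q5 == q5)) || (!q4 || !q1))  //  F ((!q2 || q3) -> (q3 -> q4)).
  branch 1 (add F !((!q1 || (!q5 == q5)) || (!q4 || !q1))):
    F !((!q1 || (!q5 == q5)) || (!q4 || !q1)): β-rule — branch into T (!q1 || (!q5 == q5))  //  T (!q4 || !q1).
      branch 1.1 (add T (!q1 || (!q5 == q5))):
        T (!q1 || (!q5 == q5)): β-rule — branch into T !q1  //  T (!q5 == q5).
          branch 1.1.1 (add T !q1):
            ○ open, literals {q1=0}.
          branch 1.1.2 (add T (!q5 == q5)):
            T (!q5 == q5): β-rule — branch into T !q5, T q5  //  F !q5, F q5.
              branch 1.1.2.1 (add T !q5, T q5):
                × closes — contains both q5 and !q5.
              branch 1.1.2.2 (add F !q5, F q5):
                × closes — contains both q5 and !q5.
      branch 1.2 (add T (!q4 || !q1)):
        T (!q4 || !q1): β-rule — branch into T !q4  //  T !q1.
          branch 1.2.1 (add T !q4):
            ○ open, literals {q4=0}.
          branch 1.2.2 (add T !q1):
            ○ open, literals {q1=0}.
  branch 2 (add F ((!q2 || q3) -> (q3 -> q4))):
    F ((!q2 || q3) -> (q3 -> q4)): α-rule — add T (!q2 || q3), F (q3 -> q4).
    F (q3 -> q4): α-rule — add T q3, F q4.
    T (!q2 || q3): β-rule — branch into T !q2  //  T q3.
      branch 2.1 (add T !q2):
        ○ open, literals {q2=0, q3=1, q4=0}.
      branch 2.2 (add T q3):
        ○ open, literals {q3=1, q4=0}.
2 branches closed, 5 open.
Each open branch fixes some atoms; the unmentioned ones are free. Counting distinct full assignments: branch {q1=0} (q2, q3, q4, q5) contributes 16 new; branch {q4=0} (q2, q3, q5, q1) contributes 8 new; branch {q1=0} (q2, q3, q4, q5) contributes 0 new; branch {q2=0, q3=1, q4=0} (q5, q1) contributes 0 new; branch {q3=1, q4=0} (q2, q5, q1) contributes 0 new. Total: 24.

24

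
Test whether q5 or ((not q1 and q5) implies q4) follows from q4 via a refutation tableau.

Yes

Initial set: {q4; not (q5 or ((not q1 and q5) implies q4))}.
not (q5 or ((not q1 and q5) implies q4)): α-rule — add not q5, not ((not q1 and q5) implies q4).
not ((not q1 and q5) implies q4): α-rule — add (not q1 and q5), not q4.
× closes — contains both q4 and not q4.
All 1 branch closes.
Every branch closed, so the premises entail the conclusion.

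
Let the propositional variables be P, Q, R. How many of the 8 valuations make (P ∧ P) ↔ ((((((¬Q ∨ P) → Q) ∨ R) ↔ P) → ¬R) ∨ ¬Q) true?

3

Initial set: {((P ∧ P) ↔ ((((((¬Q ∨ P) → Q) ∨ R) ↔ P) → ¬R) ∨ ¬Q))}.
((P ∧ P) ↔ ((((((¬Q ∨ P) → Q) ∨ R) ↔ P) → ¬R) ∨ ¬Q)): β-rule — branch into (P ∧ P), ((((((¬Q ∨ P) → Q) ∨ R) ↔ P) → ¬R) ∨ ¬Q)  //  ¬(P ∧ P), ¬((((((¬Q ∨ P) → Q) ∨ R) ↔ P) → ¬R) ∨ ¬Q).
  branch 1 (add (P ∧ P), ((((((¬Q ∨ P) → Q) ∨ R) ↔ P) → ¬R) ∨ ¬Q)):
    (P ∧ P): α-rule — add P, P.
    ((((((¬Q ∨ P) → Q) ∨ R) ↔ P) → ¬R) ∨ ¬Q): β-rule — branch into (((((¬Q ∨ P) → Q) ∨ R) ↔ P) → ¬R)  //  ¬Q.
      branch 1.1 (add (((((¬Q ∨ P) → Q) ∨ R) ↔ P) → ¬R)):
        (((((¬Q ∨ P) → Q) ∨ R) ↔ P) → ¬R): β-rule — branch into ¬((((¬Q ∨ P) → Q) ∨ R) ↔ P)  //  ¬R.
          branch 1.1.1 (add ¬((((¬Q ∨ P) → Q) ∨ R) ↔ P)):
            ¬((((¬Q ∨ P) → Q) ∨ R) ↔ P): β-rule — branch into (((¬Q ∨ P) → Q) ∨ R), ¬P  //  ¬(((¬Q ∨ P) → Q) ∨ R), P.
              branch 1.1.1.1 (add (((¬Q ∨ P) → Q) ∨ R), ¬P):
                × closes — contains both P and ¬P.
              branch 1.1.1.2 (add ¬(((¬Q ∨ P) → Q) ∨ R), P):
                ¬(((¬Q ∨ P) → Q) ∨ R): α-rule — add ¬((¬Q ∨ P) → Q), ¬R.
                ¬((¬Q ∨ P) → Q): α-rule — add (¬Q ∨ P), ¬Q.
                (¬Q ∨ P): β-rule — branch into ¬Q  //  P.
                  branch 1.1.1.2.1 (add ¬Q):
                    ○ open, literals {P=T, Q=F, R=F}.
                  branch 1.1.1.2.2 (add P):
                    ○ open, literals {P=T, Q=F, R=F}.
          branch 1.1.2 (add ¬R):
            ○ open, literals {P=T, R=F}.
      branch 1.2 (add ¬Q):
        ○ open, literals {P=T, Q=F}.
  branch 2 (add ¬(P ∧ P), ¬((((((¬Q ∨ P) → Q) ∨ R) ↔ P) → ¬R) ∨ ¬Q)):
    ¬((((((¬Q ∨ P) → Q) ∨ R) ↔ P) → ¬R) ∨ ¬Q): α-rule — add ¬(((((¬Q ∨ P) → Q) ∨ R) ↔ P) → ¬R), ¬¬Q.
    ¬(((((¬Q ∨ P) → Q) ∨ R) ↔ P) → ¬R): α-rule — add ((((¬Q ∨ P) → Q) ∨ R) ↔ P), ¬¬R.
    ¬(P ∧ P): β-rule — branch into ¬P  //  ¬P.
      branch 2.1 (add ¬P):
        ((((¬Q ∨ P) → Q) ∨ R) ↔ P): β-rule — branch into (((¬Q ∨ P) → Q) ∨ R), P  //  ¬(((¬Q ∨ P) → Q) ∨ R), ¬P.
          branch 2.1.1 (add (((¬Q ∨ P) → Q) ∨ R), P):
            × closes — contains both P and ¬P.
          branch 2.1.2 (add ¬(((¬Q ∨ P) → Q) ∨ R), ¬P):
            ¬(((¬Q ∨ P) → Q) ∨ R): α-rule — add ¬((¬Q ∨ P) → Q), ¬R.
            × closes — contains both R and ¬R.
      branch 2.2 (add ¬P):
        ((((¬Q ∨ P) → Q) ∨ R) ↔ P): β-rule — branch into (((¬Q ∨ P) → Q) ∨ R), P  //  ¬(((¬Q ∨ P) → Q) ∨ R), ¬P.
          branch 2.2.1 (add (((¬Q ∨ P) → Q) ∨ R), P):
            × closes — contains both P and ¬P.
          branch 2.2.2 (add ¬(((¬Q ∨ P) → Q) ∨ R), ¬P):
            ¬(((¬Q ∨ P) → Q) ∨ R): α-rule — add ¬((¬Q ∨ P) → Q), ¬R.
            × closes — contains both R and ¬R.
5 branches closed, 4 open.
Each open branch fixes some atoms; the unmentioned ones are free. Counting distinct full assignments: branch {P=T, Q=F, R=F} (none free) contributes 1 new; branch {P=T, Q=F, R=F} (none free) contributes 0 new; branch {P=T, R=F} (Q) contributes 1 new; branch {P=T, Q=F} (R) contributes 1 new. Total: 3.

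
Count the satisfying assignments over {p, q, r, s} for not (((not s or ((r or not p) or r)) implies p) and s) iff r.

8

Initial set: {(not (((not s or ((r or not p) or r)) implies p) and s) iff r)}.
(not (((not s or ((r or not p) or r)) implies p) and s) iff r): β-rule — branch into not (((not s or ((r or not p) or r)) implies p) and s), r  //  not not (((not s or ((r or not p) or r)) implies p) and s), not r.
  branch 1 (add not (((not s or ((r or not p) or r)) implies p) and s), r):
    not (((not s or ((r or not p) or r)) implies p) and s): β-rule — branch into not ((not s or ((r or not p) or r)) implies p)  //  not s.
      branch 1.1 (add not ((not s or ((r or not p) or r)) implies p)):
        not ((not s or ((r or not p) or r)) implies p): α-rule — add (not s or ((r or not p) or r)), not p.
        (not s or ((r or not p) or r)): β-rule — branch into not s  //  ((r or not p) or r).
          branch 1.1.1 (add not s):
            ○ open, literals {p=0, r=1, s=0}.
          branch 1.1.2 (add ((r or not p) or r)):
            ((r or not p) or r): β-rule — branch into (r or not p)  //  r.
              branch 1.1.2.1 (add (r or not p)):
                (r or not p): β-rule — branch into r  //  not p.
                  branch 1.1.2.1.1 (add r):
                    ○ open, literals {p=0, r=1}.
                  branch 1.1.2.1.2 (add not p):
                    ○ open, literals {p=0, r=1}.
              branch 1.1.2.2 (add r):
                ○ open, literals {p=0, r=1}.
      branch 1.2 (add not s):
        ○ open, literals {r=1, s=0}.
  branch 2 (add not not (((not s or ((r or not p) or r)) implies p) and s), not r):
    not not (((not s or ((r or not p) or r)) implies p) and s): α-rule — add ((not s or ((r or not p) or r)) implies p), s.
    ((not s or ((r or not p) or r)) implies p): β-rule — branch into not (not s or ((r or not p) or r))  //  p.
      branch 2.1 (add not (not s or ((r or not p) or r))):
        not (not s or ((r or not p) or r)): α-rule — add not not s, not ((r or not p) or r).
        not ((r or not p) or r): α-rule — add not (r or not p), not r.
        not (r or not p): α-rule — add not r, not not p.
        ○ open, literals {p=1, r=0, s=1}.
      branch 2.2 (add p):
        ○ open, literals {p=1, r=0, s=1}.
0 branches closed, 7 open.
Each open branch fixes some atoms; the unmentioned ones are free. Counting distinct full assignments: branch {p=0, r=1, s=0} (q) contributes 2 new; branch {p=0, r=1} (q, s) contributes 2 new; branch {p=0, r=1} (q, s) contributes 0 new; branch {p=0, r=1} (q, s) contributes 0 new; branch {r=1, s=0} (p, q) contributes 2 new; branch {p=1, r=0, s=1} (q) contributes 2 new; branch {p=1, r=0, s=1} (q) contributes 0 new. Total: 8.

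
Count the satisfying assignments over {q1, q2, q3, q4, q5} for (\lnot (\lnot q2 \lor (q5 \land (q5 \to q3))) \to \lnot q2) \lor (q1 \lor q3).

Initial set: {((\lnot (\lnot q2 \lor (q5 \land (q5 \to q3))) \to \lnot q2) \lor (q1 \lor q3))}.
((\lnot (\lnot q2 \lor (q5 \land (q5 \to q3))) \to \lnot q2) \lor (q1 \lor q3)): β-rule — branch into (\lnot (\lnot q2 \lor (q5 \land (q5 \to q3))) \to \lnot q2)  //  (q1 \lor q3).
  branch 1 (add (\lnot (\lnot q2 \lor (q5 \land (q5 \to q3))) \to \lnot q2)):
    (\lnot (\lnot q2 \lor (q5 \land (q5 \to q3))) \to \lnot q2): β-rule — branch into \lnot \lnot (\lnot q2 \lor (q5 \land (q5 \to q3)))  //  \lnot q2.
      branch 1.1 (add \lnot \lnot (\lnot q2 \lor (q5 \land (q5 \to q3)))):
        \lnot \lnot (\lnot q2 \lor (q5 \land (q5 \to q3))): β-rule — branch into \lnot q2  //  (q5 \land (q5 \to q3)).
          branch 1.1.1 (add \lnot q2):
            ○ open, literals {q2=F}.
          branch 1.1.2 (add (q5 \land (q5 \to q3))):
            (q5 \land (q5 \to q3)): α-rule — add q5, (q5 \to q3).
            (q5 \to q3): β-rule — branch into \lnot q5  //  q3.
              branch 1.1.2.1 (add \lnot q5):
                × closes — contains both q5 and \lnot q5.
              branch 1.1.2.2 (add q3):
                ○ open, literals {q3=T, q5=T}.
      branch 1.2 (add \lnot q2):
        ○ open, literals {q2=F}.
  branch 2 (add (q1 \lor q3)):
    (q1 \lor q3): β-rule — branch into q1  //  q3.
      branch 2.1 (add q1):
        ○ open, literals {q1=T}.
      branch 2.2 (add q3):
        ○ open, literals {q3=T}.
1 branch closed, 5 open.
Each open branch fixes some atoms; the unmentioned ones are free. Counting distinct full assignments: branch {q2=F} (q1, q3, q4, q5) contributes 16 new; branch {q3=T, q5=T} (q1, q2, q4) contributes 4 new; branch {q2=F} (q1, q3, q4, q5) contributes 0 new; branch {q1=T} (q2, q3, q4, q5) contributes 6 new; branch {q3=T} (q1, q2, q4, q5) contributes 2 new. Total: 28.

28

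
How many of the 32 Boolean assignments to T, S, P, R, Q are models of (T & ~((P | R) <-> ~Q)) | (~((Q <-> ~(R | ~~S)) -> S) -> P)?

28

Initial set: {((T & ~((P | R) <-> ~Q)) | (~((Q <-> ~(R | ~~S)) -> S) -> P))}.
((T & ~((P | R) <-> ~Q)) | (~((Q <-> ~(R | ~~S)) -> S) -> P)): β-rule — branch into (T & ~((P | R) <-> ~Q))  //  (~((Q <-> ~(R | ~~S)) -> S) -> P).
  branch 1 (add (T & ~((P | R) <-> ~Q))):
    (T & ~((P | R) <-> ~Q)): α-rule — add T, ~((P | R) <-> ~Q).
    ~((P | R) <-> ~Q): β-rule — branch into (P | R), ~~Q  //  ~(P | R), ~Q.
      branch 1.1 (add (P | R), ~~Q):
        (P | R): β-rule — branch into P  //  R.
          branch 1.1.1 (add P):
            ○ open, literals {P=true, Q=true, T=true}.
          branch 1.1.2 (add R):
            ○ open, literals {Q=true, R=true, T=true}.
      branch 1.2 (add ~(P | R), ~Q):
        ~(P | R): α-rule — add ~P, ~R.
        ○ open, literals {P=false, Q=false, R=false, T=true}.
  branch 2 (add (~((Q <-> ~(R | ~~S)) -> S) -> P)):
    (~((Q <-> ~(R | ~~S)) -> S) -> P): β-rule — branch into ~~((Q <-> ~(R | ~~S)) -> S)  //  P.
      branch 2.1 (add ~~((Q <-> ~(R | ~~S)) -> S)):
        ~~((Q <-> ~(R | ~~S)) -> S): β-rule — branch into ~(Q <-> ~(R | ~~S))  //  S.
          branch 2.1.1 (add ~(Q <-> ~(R | ~~S))):
            ~(Q <-> ~(R | ~~S)): β-rule — branch into Q, ~~(R | ~~S)  //  ~Q, ~(R | ~~S).
              branch 2.1.1.1 (add Q, ~~(R | ~~S)):
                ~~(R | ~~S): β-rule — branch into R  //  ~~S.
                  branch 2.1.1.1.1 (add R):
                    ○ open, literals {Q=true, R=true}.
                  branch 2.1.1.1.2 (add ~~S):
                    ~~S: drop double negation, giving S.
                    ○ open, literals {Q=true, S=true}.
              branch 2.1.1.2 (add ~Q, ~(R | ~~S)):
                ~(R | ~~S): α-rule — add ~R, ~~~S.
                ~~~S: drop double negation, giving ~S.
                ○ open, literals {Q=false, R=false, S=false}.
          branch 2.1.2 (add S):
            ○ open, literals {S=true}.
      branch 2.2 (add P):
        ○ open, literals {P=true}.
0 branches closed, 8 open.
Each open branch fixes some atoms; the unmentioned ones are free. Counting distinct full assignments: branch {P=true, Q=true, T=true} (S, R) contributes 4 new; branch {Q=true, R=true, T=true} (S, P) contributes 2 new; branch {P=false, Q=false, R=false, T=true} (S) contributes 2 new; branch {Q=true, R=true} (T, S, P) contributes 4 new; branch {Q=true, S=true} (T, P, R) contributes 3 new; branch {Q=false, R=false, S=false} (T, P) contributes 3 new; branch {S=true} (T, P, R, Q) contributes 7 new; branch {P=true} (T, S, R, Q) contributes 3 new. Total: 28.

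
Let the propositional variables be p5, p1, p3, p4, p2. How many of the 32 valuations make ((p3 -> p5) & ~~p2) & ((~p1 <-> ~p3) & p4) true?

3

Initial set: {T (((p3 -> p5) & ~~p2) & ((~p1 <-> ~p3) & p4))}.
T (((p3 -> p5) & ~~p2) & ((~p1 <-> ~p3) & p4)): α-rule — add T ((p3 -> p5) & ~~p2), T ((~p1 <-> ~p3) & p4).
T ((p3 -> p5) & ~~p2): α-rule — add T (p3 -> p5), T ~~p2.
T ((~p1 <-> ~p3) & p4): α-rule — add T (~p1 <-> ~p3), T p4.
T ~~p2: drop double negation, giving T p2.
T (p3 -> p5): β-rule — branch into F p3  //  T p5.
  branch 1 (add F p3):
    T (~p1 <-> ~p3): β-rule — branch into T ~p1, T ~p3  //  F ~p1, F ~p3.
      branch 1.1 (add T ~p1, T ~p3):
        ○ open, literals {p1=F, p2=T, p3=F, p4=T}.
      branch 1.2 (add F ~p1, F ~p3):
        × closes — contains both p3 and ~p3.
  branch 2 (add T p5):
    T (~p1 <-> ~p3): β-rule — branch into T ~p1, T ~p3  //  F ~p1, F ~p3.
      branch 2.1 (add T ~p1, T ~p3):
        ○ open, literals {p1=F, p2=T, p3=F, p4=T, p5=T}.
      branch 2.2 (add F ~p1, F ~p3):
        ○ open, literals {p1=T, p2=T, p3=T, p4=T, p5=T}.
1 branch closed, 3 open.
Each open branch fixes some atoms; the unmentioned ones are free. Counting distinct full assignments: branch {p1=F, p2=T, p3=F, p4=T} (p5) contributes 2 new; branch {p1=F, p2=T, p3=F, p4=T, p5=T} (none free) contributes 0 new; branch {p1=T, p2=T, p3=T, p4=T, p5=T} (none free) contributes 1 new. Total: 3.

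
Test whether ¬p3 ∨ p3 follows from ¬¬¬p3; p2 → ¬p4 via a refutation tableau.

Yes

Initial set: {T ¬¬¬p3; T (p2 → ¬p4); F (¬p3 ∨ p3)}.
T ¬¬¬p3: drop double negation, giving T ¬p3.
F (¬p3 ∨ p3): α-rule — add F ¬p3, F p3.
× closes — contains both p3 and ¬p3.
All 1 branch closes.
Every branch closed, so the premises entail the conclusion.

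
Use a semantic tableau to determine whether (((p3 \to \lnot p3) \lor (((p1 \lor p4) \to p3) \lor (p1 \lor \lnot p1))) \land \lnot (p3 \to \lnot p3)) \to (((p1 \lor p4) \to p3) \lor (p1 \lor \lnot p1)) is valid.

Assume the negation and expand:
Initial set: {\lnot ((((p3 \to \lnot p3) \lor (((p1 \lor p4) \to p3) \lor (p1 \lor \lnot p1))) \land \lnot (p3 \to \lnot p3)) \to (((p1 \lor p4) \to p3) \lor (p1 \lor \lnot p1)))}.
\lnot ((((p3 \to \lnot p3) \lor (((p1 \lor p4) \to p3) \lor (p1 \lor \lnot p1))) \land \lnot (p3 \to \lnot p3)) \to (((p1 \lor p4) \to p3) \lor (p1 \lor \lnot p1))): α-rule — add (((p3 \to \lnot p3) \lor (((p1 \lor p4) \to p3) \lor (p1 \lor \lnot p1))) \land \lnot (p3 \to \lnot p3)), \lnot (((p1 \lor p4) \to p3) \lor (p1 \lor \lnot p1)).
(((p3 \to \lnot p3) \lor (((p1 \lor p4) \to p3) \lor (p1 \lor \lnot p1))) \land \lnot (p3 \to \lnot p3)): α-rule — add ((p3 \to \lnot p3) \lor (((p1 \lor p4) \to p3) \lor (p1 \lor \lnot p1))), \lnot (p3 \to \lnot p3).
\lnot (((p1 \lor p4) \to p3) \lor (p1 \lor \lnot p1)): α-rule — add \lnot ((p1 \lor p4) \to p3), \lnot (p1 \lor \lnot p1).
\lnot (p3 \to \lnot p3): α-rule — add p3, \lnot \lnot p3.
\lnot ((p1 \lor p4) \to p3): α-rule — add (p1 \lor p4), \lnot p3.
× closes — contains both p3 and \lnot p3.
All 1 branch closes.
Every branch closed, so the negation is unsatisfiable and the formula is valid.

Valid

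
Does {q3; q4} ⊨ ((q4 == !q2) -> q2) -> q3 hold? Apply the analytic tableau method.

Yes

Initial set: {q3; q4; !(((q4 == !q2) -> q2) -> q3)}.
!(((q4 == !q2) -> q2) -> q3): α-rule — add ((q4 == !q2) -> q2), !q3.
× closes — contains both q3 and !q3.
All 1 branch closes.
Every branch closed, so the premises entail the conclusion.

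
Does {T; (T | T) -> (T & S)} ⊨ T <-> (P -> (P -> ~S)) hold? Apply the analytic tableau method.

No

Initial set: {T; ((T | T) -> (T & S)); ~(T <-> (P -> (P -> ~S)))}.
((T | T) -> (T & S)): β-rule — branch into ~(T | T)  //  (T & S).
  branch 1 (add ~(T | T)):
    ~(T | T): α-rule — add ~T, ~T.
    × closes — contains both T and ~T.
  branch 2 (add (T & S)):
    (T & S): α-rule — add T, S.
    ~(T <-> (P -> (P -> ~S))): β-rule — branch into T, ~(P -> (P -> ~S))  //  ~T, (P -> (P -> ~S)).
      branch 2.1 (add T, ~(P -> (P -> ~S))):
        ~(P -> (P -> ~S)): α-rule — add P, ~(P -> ~S).
        ~(P -> ~S): α-rule — add P, ~~S.
        ○ open, literals {P=true, S=true, T=true}.
      branch 2.2 (add ~T, (P -> (P -> ~S))):
        × closes — contains both T and ~T.
2 branches closed, 1 open.
An open branch gives a countermodel: P=true, S=true, T=true (unmentioned atoms arbitrary); the premises hold there but the conclusion fails.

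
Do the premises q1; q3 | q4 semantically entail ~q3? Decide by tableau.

No

Initial set: {q1; (q3 | q4); ~~q3}.
(q3 | q4): β-rule — branch into q3  //  q4.
  branch 1 (add q3):
    ○ open, literals {q1=T, q3=T}.
  branch 2 (add q4):
    ○ open, literals {q1=T, q3=T, q4=T}.
0 branches closed, 2 open.
An open branch gives a countermodel: q1=T, q3=T (unmentioned atoms arbitrary); the premises hold there but the conclusion fails.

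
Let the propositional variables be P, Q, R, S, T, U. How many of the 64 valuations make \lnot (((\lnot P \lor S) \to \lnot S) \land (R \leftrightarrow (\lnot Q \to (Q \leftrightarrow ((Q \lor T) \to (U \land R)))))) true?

Initial set: {T \lnot (((\lnot P \lor S) \to \lnot S) \land (R \leftrightarrow (\lnot Q \to (Q \leftrightarrow ((Q \lor T) \to (U \land R))))))}.
T \lnot (((\lnot P \lor S) \to \lnot S) \land (R \leftrightarrow (\lnot Q \to (Q \leftrightarrow ((Q \lor T) \to (U \land R)))))): β-rule — branch into F ((\lnot P \lor S) \to \lnot S)  //  F (R \leftrightarrow (\lnot Q \to (Q \leftrightarrow ((Q \lor T) \to (U \land R))))).
  branch 1 (add F ((\lnot P \lor S) \to \lnot S)):
    F ((\lnot P \lor S) \to \lnot S): α-rule — add T (\lnot P \lor S), F \lnot S.
    T (\lnot P \lor S): β-rule — branch into T \lnot P  //  T S.
      branch 1.1 (add T \lnot P):
        ○ open, literals {P=F, S=T}.
      branch 1.2 (add T S):
        ○ open, literals {S=T}.
  branch 2 (add F (R \leftrightarrow (\lnot Q \to (Q \leftrightarrow ((Q \lor T) \to (U \land R)))))):
    F (R \leftrightarrow (\lnot Q \to (Q \leftrightarrow ((Q \lor T) \to (U \land R))))): β-rule — branch into T R, F (\lnot Q \to (Q \leftrightarrow ((Q \lor T) \to (U \land R))))  //  F R, T (\lnot Q \to (Q \leftrightarrow ((Q \lor T) \to (U \land R)))).
      branch 2.1 (add T R, F (\lnot Q \to (Q \leftrightarrow ((Q \lor T) \to (U \land R))))):
        F (\lnot Q \to (Q \leftrightarrow ((Q \lor T) \to (U \land R)))): α-rule — add T \lnot Q, F (Q \leftrightarrow ((Q \lor T) \to (U \land R))).
        F (Q \leftrightarrow ((Q \lor T) \to (U \land R))): β-rule — branch into T Q, F ((Q \lor T) \to (U \land R))  //  F Q, T ((Q \lor T) \to (U \land R)).
          branch 2.1.1 (add T Q, F ((Q \lor T) \to (U \land R))):
            × closes — contains both Q and \lnot Q.
          branch 2.1.2 (add F Q, T ((Q \lor T) \to (U \land R))):
            T ((Q \lor T) \to (U \land R)): β-rule — branch into F (Q \lor T)  //  T (U \land R).
              branch 2.1.2.1 (add F (Q \lor T)):
                F (Q \lor T): α-rule — add F Q, F T.
                ○ open, literals {Q=F, R=T, T=F}.
              branch 2.1.2.2 (add T (U \land R)):
                T (U \land R): α-rule — add T U, T R.
                ○ open, literals {Q=F, R=T, U=T}.
      branch 2.2 (add F R, T (\lnot Q \to (Q \leftrightarrow ((Q \lor T) \to (U \land R))))):
        T (\lnot Q \to (Q \leftrightarrow ((Q \lor T) \to (U \land R)))): β-rule — branch into F \lnot Q  //  T (Q \leftrightarrow ((Q \lor T) \to (U \land R))).
          branch 2.2.1 (add F \lnot Q):
            ○ open, literals {Q=T, R=F}.
          branch 2.2.2 (add T (Q \leftrightarrow ((Q \lor T) \to (U \land R)))):
            T (Q \leftrightarrow ((Q \lor T) \to (U \land R))): β-rule — branch into T Q, T ((Q \lor T) \to (U \land R))  //  F Q, F ((Q \lor T) \to (U \land R)).
              branch 2.2.2.1 (add T Q, T ((Q \lor T) \to (U \land R))):
                T ((Q \lor T) \to (U \land R)): β-rule — branch into F (Q \lor T)  //  T (U \land R).
                  branch 2.2.2.1.1 (add F (Q \lor T)):
                    F (Q \lor T): α-rule — add F Q, F T.
                    × closes — contains both Q and \lnot Q.
                  branch 2.2.2.1.2 (add T (U \land R)):
                    T (U \land R): α-rule — add T U, T R.
                    × closes — contains both R and \lnot R.
              branch 2.2.2.2 (add F Q, F ((Q \lor T) \to (U \land R))):
                F ((Q \lor T) \to (U \land R)): α-rule — add T (Q \lor T), F (U \land R).
                T (Q \lor T): β-rule — branch into T Q  //  T T.
                  branch 2.2.2.2.1 (add T Q):
                    × closes — contains both Q and \lnot Q.
                  branch 2.2.2.2.2 (add T T):
                    F (U \land R): β-rule — branch into F U  //  F R.
                      branch 2.2.2.2.2.1 (add F U):
                        ○ open, literals {Q=F, R=F, T=T, U=F}.
                      branch 2.2.2.2.2.2 (add F R):
                        ○ open, literals {Q=F, R=F, T=T}.
4 branches closed, 7 open.
Each open branch fixes some atoms; the unmentioned ones are free. Counting distinct full assignments: branch {P=F, S=T} (Q, R, T, U) contributes 16 new; branch {S=T} (P, Q, R, T, U) contributes 16 new; branch {Q=F, R=T, T=F} (P, S, U) contributes 4 new; branch {Q=F, R=T, U=T} (P, S, T) contributes 2 new; branch {Q=T, R=F} (P, S, T, U) contributes 8 new; branch {Q=F, R=F, T=T, U=F} (P, S) contributes 2 new; branch {Q=F, R=F, T=T} (P, S, U) contributes 2 new. Total: 50.

50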